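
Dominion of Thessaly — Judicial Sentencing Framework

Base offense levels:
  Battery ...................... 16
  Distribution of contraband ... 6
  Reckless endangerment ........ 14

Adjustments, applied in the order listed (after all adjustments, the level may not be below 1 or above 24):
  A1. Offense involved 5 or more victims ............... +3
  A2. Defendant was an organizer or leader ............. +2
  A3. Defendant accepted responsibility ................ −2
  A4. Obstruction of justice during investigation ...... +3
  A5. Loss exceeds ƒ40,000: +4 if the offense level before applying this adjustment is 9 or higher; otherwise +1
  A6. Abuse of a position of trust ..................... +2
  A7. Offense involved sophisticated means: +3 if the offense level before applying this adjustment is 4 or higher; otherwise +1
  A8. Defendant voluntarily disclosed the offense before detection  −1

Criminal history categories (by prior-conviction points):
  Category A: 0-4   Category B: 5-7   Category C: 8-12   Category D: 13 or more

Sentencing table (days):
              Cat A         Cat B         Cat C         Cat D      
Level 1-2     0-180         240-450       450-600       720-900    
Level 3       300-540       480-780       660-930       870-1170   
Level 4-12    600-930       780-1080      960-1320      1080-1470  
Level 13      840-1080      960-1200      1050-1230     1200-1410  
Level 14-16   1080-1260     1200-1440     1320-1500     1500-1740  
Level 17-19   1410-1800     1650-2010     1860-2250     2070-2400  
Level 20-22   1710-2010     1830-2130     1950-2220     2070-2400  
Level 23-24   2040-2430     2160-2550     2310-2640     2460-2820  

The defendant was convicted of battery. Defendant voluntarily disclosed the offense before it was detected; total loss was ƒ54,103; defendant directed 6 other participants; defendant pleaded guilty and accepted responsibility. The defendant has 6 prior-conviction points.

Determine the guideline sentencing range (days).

1650-2010 days

Base offense level for battery: 16.
A1 does not apply.
A2 applies: 16 + 2 = 18.
A3 applies: 18 − 2 = 16.
A4 does not apply.
A5 applies (level before this adjustment is 16 ≥ 9, so +4): 16 + 4 = 20.
A8 applies: 20 − 1 = 19.
Final offense level: 19.
Criminal history: 6 prior points → Category B (5-7).
Level 19 falls in the 17-19 band.
Grid: Level 17-19 × Category B = 1650-2010 days.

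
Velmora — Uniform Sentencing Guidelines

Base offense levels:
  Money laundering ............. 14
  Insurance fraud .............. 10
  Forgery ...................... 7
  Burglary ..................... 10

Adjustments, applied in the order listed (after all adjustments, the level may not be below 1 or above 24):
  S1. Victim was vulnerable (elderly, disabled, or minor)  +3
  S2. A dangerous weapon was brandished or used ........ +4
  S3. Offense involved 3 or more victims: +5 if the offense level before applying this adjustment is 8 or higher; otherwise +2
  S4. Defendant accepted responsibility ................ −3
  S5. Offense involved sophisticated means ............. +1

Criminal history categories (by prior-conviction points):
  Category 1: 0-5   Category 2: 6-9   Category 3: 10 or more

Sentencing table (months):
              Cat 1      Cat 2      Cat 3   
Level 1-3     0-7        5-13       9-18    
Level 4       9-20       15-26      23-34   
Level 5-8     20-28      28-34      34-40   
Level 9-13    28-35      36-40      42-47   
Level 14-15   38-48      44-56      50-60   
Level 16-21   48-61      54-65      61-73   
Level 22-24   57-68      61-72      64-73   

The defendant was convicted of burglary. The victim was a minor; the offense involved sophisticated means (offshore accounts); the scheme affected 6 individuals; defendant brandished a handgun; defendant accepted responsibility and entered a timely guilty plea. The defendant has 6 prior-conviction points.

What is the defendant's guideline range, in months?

Base offense level for burglary: 10.
S1 applies: 10 + 3 = 13.
S2 applies: 13 + 4 = 17.
S3 applies (level before this adjustment is 17 ≥ 8, so +5): 17 + 5 = 22.
S4 applies: 22 − 3 = 19.
S5 applies: 19 + 1 = 20.
Final offense level: 20.
Criminal history: 6 prior points → Category 2 (6-9).
Level 20 falls in the 16-21 band.
Grid: Level 16-21 × Category 2 = 54-65 months.

54-65 months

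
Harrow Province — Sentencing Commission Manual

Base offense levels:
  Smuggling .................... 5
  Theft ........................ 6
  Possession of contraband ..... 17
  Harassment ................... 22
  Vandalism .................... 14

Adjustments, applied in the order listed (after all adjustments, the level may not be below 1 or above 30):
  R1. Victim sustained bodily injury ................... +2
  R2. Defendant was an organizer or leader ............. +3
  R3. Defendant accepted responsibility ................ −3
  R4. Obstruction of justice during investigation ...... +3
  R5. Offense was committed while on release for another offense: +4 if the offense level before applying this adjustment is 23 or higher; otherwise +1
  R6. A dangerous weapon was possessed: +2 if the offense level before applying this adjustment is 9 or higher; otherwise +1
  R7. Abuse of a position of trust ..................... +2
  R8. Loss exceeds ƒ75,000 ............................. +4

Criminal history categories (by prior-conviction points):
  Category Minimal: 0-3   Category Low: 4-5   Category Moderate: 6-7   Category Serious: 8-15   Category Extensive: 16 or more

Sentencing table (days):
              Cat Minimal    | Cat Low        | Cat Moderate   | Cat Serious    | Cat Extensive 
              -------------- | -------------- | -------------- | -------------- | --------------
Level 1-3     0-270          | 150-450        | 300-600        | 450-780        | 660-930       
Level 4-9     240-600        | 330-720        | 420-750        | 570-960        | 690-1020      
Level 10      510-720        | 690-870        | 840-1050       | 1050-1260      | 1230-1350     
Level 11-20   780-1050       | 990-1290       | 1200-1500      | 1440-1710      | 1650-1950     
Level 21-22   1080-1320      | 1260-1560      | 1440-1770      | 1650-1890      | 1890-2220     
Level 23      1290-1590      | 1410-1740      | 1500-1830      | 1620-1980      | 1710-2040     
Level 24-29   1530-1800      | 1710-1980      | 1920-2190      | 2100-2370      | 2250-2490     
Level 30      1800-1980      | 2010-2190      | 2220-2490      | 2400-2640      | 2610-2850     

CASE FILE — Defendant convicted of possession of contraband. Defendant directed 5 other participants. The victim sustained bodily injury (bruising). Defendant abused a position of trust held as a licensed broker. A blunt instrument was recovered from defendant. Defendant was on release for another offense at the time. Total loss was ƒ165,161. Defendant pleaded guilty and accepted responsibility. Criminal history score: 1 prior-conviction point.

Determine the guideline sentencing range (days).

1530-1800 days

Base offense level for possession of contraband: 17.
R1 applies: 17 + 2 = 19.
R2 applies: 19 + 3 = 22.
R3 applies: 22 − 3 = 19.
R4 does not apply.
R5 applies (level before this adjustment is 19 < 23, so +1): 19 + 1 = 20.
R6 applies (level before this adjustment is 20 ≥ 9, so +2): 20 + 2 = 22.
R7 applies: 22 + 2 = 24.
R8 applies: 24 + 4 = 28.
Final offense level: 28.
Criminal history: 1 prior point → Category Minimal (0-3).
Level 28 falls in the 24-29 band.
Grid: Level 24-29 × Category Minimal = 1530-1800 days.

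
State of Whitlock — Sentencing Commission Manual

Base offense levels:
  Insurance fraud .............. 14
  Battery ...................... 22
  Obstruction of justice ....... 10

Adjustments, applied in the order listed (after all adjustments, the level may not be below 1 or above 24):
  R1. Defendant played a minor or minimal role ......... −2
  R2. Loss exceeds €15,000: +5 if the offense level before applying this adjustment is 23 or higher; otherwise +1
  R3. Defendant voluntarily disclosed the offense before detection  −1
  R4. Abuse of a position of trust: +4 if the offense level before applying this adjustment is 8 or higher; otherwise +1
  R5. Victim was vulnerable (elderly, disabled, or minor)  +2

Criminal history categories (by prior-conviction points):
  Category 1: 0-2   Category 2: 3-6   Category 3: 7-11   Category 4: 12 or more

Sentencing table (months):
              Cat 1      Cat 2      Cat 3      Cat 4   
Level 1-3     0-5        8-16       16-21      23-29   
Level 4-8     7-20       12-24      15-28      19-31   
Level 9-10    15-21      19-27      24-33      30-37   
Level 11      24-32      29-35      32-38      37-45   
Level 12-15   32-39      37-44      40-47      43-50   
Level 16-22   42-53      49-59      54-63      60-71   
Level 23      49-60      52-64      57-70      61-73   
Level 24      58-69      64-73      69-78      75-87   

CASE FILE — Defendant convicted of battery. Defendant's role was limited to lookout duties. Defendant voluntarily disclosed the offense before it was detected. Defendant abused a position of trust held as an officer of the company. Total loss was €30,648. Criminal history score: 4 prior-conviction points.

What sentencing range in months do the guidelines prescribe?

64-73 months

Base offense level for battery: 22.
R1 applies: 22 − 2 = 20.
R2 applies (level before this adjustment is 20 < 23, so +1): 20 + 1 = 21.
R3 applies: 21 − 1 = 20.
R4 applies (level before this adjustment is 20 ≥ 8, so +4): 20 + 4 = 24.
Final offense level: 24.
Criminal history: 4 prior points → Category 2 (3-6).
Level 24 falls in the 24 band.
Grid: Level 24 × Category 2 = 64-73 months.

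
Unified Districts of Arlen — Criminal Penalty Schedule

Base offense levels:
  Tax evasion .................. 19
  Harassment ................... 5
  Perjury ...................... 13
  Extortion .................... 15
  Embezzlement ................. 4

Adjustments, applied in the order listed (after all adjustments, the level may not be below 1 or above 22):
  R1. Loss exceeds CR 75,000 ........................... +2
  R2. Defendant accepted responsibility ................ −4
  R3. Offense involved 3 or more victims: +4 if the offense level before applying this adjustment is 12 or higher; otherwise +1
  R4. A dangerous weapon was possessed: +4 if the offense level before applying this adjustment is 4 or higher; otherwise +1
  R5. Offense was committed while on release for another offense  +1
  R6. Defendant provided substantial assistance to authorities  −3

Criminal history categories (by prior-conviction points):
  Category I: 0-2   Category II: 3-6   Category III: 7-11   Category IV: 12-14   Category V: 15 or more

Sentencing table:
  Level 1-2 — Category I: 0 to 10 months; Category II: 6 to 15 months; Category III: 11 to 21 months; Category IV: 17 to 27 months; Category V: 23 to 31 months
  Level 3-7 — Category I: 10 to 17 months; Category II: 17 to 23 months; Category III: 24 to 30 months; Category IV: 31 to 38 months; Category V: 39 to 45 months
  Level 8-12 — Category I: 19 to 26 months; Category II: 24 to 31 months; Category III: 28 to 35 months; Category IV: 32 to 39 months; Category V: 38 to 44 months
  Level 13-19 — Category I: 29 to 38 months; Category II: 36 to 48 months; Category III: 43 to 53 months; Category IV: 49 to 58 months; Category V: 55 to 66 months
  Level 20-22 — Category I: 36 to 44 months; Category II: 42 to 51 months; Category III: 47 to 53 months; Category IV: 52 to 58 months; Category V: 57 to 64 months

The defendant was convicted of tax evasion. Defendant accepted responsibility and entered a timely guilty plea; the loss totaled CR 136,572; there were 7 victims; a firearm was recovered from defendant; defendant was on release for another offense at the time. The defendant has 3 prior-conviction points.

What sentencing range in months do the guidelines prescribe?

42-51 months

Base offense level for tax evasion: 19.
R1 applies: 19 + 2 = 21.
R2 applies: 21 − 4 = 17.
R3 applies (level before this adjustment is 17 ≥ 12, so +4): 17 + 4 = 21.
R4 applies (level before this adjustment is 21 ≥ 4, so +4): 21 + 4 = 25.
R5 applies: 25 + 1 = 26.
R6 does not apply.
Level 26 exceeds the maximum of 22; capped at 22.
Final offense level: 22.
Criminal history: 3 prior points → Category II (3-6).
Level 22 falls in the 20-22 band.
Grid: Level 20-22 × Category II = 42-51 months.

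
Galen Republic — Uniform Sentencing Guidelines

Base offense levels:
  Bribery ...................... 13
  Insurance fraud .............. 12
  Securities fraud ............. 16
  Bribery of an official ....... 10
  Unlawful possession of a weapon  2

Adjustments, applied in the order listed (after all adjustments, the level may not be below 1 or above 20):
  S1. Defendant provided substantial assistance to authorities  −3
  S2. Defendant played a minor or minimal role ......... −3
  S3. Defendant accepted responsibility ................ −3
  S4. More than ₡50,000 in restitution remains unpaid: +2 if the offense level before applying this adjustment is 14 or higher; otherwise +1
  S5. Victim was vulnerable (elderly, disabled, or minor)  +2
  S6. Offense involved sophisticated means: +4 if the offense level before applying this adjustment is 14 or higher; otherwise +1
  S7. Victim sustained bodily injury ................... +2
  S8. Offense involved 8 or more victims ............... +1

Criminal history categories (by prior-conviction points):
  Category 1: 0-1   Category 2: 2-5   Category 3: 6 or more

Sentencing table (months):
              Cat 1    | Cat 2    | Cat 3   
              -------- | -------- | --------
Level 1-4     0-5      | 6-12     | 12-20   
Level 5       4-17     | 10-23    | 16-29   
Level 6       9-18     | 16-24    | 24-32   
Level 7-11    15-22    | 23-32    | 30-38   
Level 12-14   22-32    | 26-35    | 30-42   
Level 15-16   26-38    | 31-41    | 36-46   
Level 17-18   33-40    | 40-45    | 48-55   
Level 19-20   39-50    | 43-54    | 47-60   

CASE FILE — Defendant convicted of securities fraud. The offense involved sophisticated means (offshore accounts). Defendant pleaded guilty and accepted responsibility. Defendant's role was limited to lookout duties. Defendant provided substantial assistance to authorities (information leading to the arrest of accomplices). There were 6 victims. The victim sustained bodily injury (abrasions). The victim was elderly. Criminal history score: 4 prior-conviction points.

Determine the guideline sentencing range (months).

26-35 months

Base offense level for securities fraud: 16.
S1 applies: 16 − 3 = 13.
S2 applies: 13 − 3 = 10.
S3 applies: 10 − 3 = 7.
S4 does not apply.
S5 applies: 7 + 2 = 9.
S6 applies (level before this adjustment is 9 < 14, so +1): 9 + 1 = 10.
S7 applies: 10 + 2 = 12.
Final offense level: 12.
Criminal history: 4 prior points → Category 2 (2-5).
Level 12 falls in the 12-14 band.
Grid: Level 12-14 × Category 2 = 26-35 months.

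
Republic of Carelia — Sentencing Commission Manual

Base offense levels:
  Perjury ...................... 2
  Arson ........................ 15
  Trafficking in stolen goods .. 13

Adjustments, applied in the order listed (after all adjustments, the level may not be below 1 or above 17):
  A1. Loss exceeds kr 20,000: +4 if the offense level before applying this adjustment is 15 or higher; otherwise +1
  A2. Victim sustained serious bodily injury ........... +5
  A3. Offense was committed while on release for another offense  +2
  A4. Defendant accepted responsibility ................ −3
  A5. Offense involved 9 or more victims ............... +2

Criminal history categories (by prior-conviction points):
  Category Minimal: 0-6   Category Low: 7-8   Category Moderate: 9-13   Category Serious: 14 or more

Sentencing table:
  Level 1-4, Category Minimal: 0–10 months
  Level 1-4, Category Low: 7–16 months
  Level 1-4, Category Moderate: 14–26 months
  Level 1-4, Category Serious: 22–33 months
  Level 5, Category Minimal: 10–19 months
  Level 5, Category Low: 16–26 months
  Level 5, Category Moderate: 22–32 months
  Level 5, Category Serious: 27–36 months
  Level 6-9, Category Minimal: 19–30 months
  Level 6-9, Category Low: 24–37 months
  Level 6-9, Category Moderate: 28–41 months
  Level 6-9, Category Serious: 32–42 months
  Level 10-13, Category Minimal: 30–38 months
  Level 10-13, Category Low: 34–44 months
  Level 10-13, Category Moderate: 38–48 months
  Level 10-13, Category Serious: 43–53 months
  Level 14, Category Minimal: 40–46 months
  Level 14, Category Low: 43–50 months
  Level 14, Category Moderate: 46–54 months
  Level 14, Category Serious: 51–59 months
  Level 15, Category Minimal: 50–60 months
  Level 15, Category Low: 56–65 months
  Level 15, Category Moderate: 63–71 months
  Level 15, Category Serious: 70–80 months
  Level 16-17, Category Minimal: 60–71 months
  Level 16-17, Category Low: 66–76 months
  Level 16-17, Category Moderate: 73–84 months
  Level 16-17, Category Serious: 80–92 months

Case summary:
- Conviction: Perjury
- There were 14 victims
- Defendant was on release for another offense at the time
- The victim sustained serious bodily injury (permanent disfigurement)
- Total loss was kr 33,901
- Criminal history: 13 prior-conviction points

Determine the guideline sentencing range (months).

38-48 months

Base offense level for perjury: 2.
A1 applies (level before this adjustment is 2 < 15, so +1): 2 + 1 = 3.
A2 applies: 3 + 5 = 8.
A3 applies: 8 + 2 = 10.
A5 applies: 10 + 2 = 12.
Final offense level: 12.
Criminal history: 13 prior points → Category Moderate (9-13).
Level 12 falls in the 10-13 band.
Grid: Level 10-13 × Category Moderate = 38-48 months.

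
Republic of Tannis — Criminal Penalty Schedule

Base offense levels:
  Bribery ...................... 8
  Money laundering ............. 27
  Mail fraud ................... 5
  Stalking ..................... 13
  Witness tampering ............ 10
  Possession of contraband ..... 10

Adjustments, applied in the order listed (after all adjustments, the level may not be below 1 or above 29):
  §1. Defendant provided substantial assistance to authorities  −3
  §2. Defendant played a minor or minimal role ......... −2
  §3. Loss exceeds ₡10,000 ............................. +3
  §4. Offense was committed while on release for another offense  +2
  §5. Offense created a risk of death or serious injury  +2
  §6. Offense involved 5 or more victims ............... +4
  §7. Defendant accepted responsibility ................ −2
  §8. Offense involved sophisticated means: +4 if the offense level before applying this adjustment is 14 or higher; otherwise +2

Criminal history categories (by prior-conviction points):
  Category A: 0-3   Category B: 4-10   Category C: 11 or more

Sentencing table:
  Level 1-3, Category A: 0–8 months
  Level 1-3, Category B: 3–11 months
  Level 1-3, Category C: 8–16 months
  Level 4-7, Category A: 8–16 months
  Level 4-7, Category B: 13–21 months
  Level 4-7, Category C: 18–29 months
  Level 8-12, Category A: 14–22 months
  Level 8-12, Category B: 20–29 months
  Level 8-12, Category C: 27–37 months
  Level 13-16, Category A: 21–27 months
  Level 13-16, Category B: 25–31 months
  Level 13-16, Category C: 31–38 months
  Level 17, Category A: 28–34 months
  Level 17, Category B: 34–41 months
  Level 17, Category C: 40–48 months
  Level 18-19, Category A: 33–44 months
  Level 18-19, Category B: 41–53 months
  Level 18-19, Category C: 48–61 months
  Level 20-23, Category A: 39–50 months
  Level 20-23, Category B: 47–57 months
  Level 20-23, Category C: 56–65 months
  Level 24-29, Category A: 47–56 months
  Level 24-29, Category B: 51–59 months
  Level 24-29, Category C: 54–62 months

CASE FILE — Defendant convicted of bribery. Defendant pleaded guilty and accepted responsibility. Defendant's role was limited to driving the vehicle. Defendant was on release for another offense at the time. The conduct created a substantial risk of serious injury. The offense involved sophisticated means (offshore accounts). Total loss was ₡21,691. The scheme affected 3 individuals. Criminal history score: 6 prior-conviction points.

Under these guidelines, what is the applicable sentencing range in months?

25-31 months

Base offense level for bribery: 8.
§2 applies: 8 − 2 = 6.
§3 applies: 6 + 3 = 9.
§4 applies: 9 + 2 = 11.
§5 applies: 11 + 2 = 13.
§6 does not apply.
§7 applies: 13 − 2 = 11.
§8 applies (level before this adjustment is 11 < 14, so +2): 11 + 2 = 13.
Final offense level: 13.
Criminal history: 6 prior points → Category B (4-10).
Level 13 falls in the 13-16 band.
Grid: Level 13-16 × Category B = 25-31 months.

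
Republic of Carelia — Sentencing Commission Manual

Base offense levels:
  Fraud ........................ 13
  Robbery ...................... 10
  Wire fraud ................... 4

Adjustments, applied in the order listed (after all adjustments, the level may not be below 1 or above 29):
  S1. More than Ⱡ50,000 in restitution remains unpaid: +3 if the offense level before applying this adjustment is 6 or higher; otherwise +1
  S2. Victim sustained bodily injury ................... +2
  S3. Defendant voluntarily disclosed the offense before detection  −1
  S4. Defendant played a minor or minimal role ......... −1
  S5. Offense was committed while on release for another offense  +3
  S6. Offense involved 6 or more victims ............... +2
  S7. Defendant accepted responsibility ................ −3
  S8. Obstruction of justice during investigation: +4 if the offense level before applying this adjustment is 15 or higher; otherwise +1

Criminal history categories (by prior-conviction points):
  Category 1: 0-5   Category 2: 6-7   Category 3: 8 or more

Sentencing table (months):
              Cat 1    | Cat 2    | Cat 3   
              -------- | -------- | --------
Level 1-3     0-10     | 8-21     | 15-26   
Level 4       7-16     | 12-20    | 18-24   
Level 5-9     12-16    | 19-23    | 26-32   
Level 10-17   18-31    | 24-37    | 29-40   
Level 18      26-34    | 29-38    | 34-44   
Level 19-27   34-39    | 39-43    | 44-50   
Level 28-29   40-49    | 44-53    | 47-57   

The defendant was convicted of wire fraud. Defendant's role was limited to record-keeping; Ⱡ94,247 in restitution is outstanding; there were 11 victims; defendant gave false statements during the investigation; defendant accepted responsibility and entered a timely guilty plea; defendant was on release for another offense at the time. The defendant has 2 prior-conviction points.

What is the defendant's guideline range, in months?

12-16 months

Base offense level for wire fraud: 4.
S1 applies (level before this adjustment is 4 < 6, so +1): 4 + 1 = 5.
S2 does not apply.
S4 applies: 5 − 1 = 4.
S5 applies: 4 + 3 = 7.
S6 applies: 7 + 2 = 9.
S7 applies: 9 − 3 = 6.
S8 applies (level before this adjustment is 6 < 15, so +1): 6 + 1 = 7.
Final offense level: 7.
Criminal history: 2 prior points → Category 1 (0-5).
Level 7 falls in the 5-9 band.
Grid: Level 5-9 × Category 1 = 12-16 months.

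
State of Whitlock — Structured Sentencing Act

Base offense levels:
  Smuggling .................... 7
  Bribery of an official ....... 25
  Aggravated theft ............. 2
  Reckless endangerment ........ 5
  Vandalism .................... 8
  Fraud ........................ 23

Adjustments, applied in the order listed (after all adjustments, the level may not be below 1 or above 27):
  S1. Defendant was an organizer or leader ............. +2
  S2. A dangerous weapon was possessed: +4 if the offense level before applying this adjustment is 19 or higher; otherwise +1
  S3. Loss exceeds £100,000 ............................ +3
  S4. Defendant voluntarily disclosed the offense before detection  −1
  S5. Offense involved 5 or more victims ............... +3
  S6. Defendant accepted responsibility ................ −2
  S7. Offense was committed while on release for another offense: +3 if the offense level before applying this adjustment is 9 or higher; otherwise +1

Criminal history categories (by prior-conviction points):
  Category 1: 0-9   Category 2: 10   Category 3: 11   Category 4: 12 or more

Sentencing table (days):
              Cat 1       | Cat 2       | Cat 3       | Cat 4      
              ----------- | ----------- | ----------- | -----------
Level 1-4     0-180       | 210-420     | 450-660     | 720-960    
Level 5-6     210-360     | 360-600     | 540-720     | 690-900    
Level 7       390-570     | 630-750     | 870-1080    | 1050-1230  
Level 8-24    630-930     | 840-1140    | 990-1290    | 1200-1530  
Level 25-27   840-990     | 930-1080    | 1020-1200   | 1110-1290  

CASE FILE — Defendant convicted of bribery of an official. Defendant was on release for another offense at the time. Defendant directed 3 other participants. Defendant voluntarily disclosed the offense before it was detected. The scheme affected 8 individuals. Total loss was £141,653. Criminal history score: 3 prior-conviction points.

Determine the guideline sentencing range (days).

Base offense level for bribery of an official: 25.
S1 applies: 25 + 2 = 27.
S2 does not apply.
S3 applies: 27 + 3 = 30.
S4 applies: 30 − 1 = 29.
S5 applies: 29 + 3 = 32.
S6 does not apply.
S7 applies (level before this adjustment is 32 ≥ 9, so +3): 32 + 3 = 35.
Level 35 exceeds the maximum of 27; capped at 27.
Final offense level: 27.
Criminal history: 3 prior points → Category 1 (0-9).
Level 27 falls in the 25-27 band.
Grid: Level 25-27 × Category 1 = 840-990 days.

840-990 days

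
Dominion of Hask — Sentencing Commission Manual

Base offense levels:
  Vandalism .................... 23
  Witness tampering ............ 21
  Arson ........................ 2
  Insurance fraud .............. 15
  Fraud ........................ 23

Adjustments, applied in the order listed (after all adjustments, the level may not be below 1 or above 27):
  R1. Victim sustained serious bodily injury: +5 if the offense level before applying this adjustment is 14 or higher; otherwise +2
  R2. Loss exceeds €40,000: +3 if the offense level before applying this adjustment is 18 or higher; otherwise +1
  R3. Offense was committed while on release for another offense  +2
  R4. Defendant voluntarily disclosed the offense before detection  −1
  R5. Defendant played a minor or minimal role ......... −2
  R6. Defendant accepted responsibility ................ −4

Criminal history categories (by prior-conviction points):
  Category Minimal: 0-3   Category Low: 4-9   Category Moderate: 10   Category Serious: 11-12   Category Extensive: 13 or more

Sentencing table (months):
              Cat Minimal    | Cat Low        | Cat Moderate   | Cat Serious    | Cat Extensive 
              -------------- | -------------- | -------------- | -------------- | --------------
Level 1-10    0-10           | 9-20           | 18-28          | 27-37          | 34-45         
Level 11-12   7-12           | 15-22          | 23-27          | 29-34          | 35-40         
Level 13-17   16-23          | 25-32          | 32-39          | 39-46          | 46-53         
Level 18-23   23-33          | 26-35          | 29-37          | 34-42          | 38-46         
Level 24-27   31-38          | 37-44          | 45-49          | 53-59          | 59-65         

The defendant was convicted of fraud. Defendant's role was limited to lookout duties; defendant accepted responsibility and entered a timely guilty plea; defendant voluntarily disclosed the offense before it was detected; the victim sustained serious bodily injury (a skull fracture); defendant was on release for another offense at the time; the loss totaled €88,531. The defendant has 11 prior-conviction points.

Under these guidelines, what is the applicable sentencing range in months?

Base offense level for fraud: 23.
R1 applies (level before this adjustment is 23 ≥ 14, so +5): 23 + 5 = 28.
R2 applies (level before this adjustment is 28 ≥ 18, so +3): 28 + 3 = 31.
R3 applies: 31 + 2 = 33.
R4 applies: 33 − 1 = 32.
R5 applies: 32 − 2 = 30.
R6 applies: 30 − 4 = 26.
Final offense level: 26.
Criminal history: 11 prior points → Category Serious (11-12).
Level 26 falls in the 24-27 band.
Grid: Level 24-27 × Category Serious = 53-59 months.

53-59 months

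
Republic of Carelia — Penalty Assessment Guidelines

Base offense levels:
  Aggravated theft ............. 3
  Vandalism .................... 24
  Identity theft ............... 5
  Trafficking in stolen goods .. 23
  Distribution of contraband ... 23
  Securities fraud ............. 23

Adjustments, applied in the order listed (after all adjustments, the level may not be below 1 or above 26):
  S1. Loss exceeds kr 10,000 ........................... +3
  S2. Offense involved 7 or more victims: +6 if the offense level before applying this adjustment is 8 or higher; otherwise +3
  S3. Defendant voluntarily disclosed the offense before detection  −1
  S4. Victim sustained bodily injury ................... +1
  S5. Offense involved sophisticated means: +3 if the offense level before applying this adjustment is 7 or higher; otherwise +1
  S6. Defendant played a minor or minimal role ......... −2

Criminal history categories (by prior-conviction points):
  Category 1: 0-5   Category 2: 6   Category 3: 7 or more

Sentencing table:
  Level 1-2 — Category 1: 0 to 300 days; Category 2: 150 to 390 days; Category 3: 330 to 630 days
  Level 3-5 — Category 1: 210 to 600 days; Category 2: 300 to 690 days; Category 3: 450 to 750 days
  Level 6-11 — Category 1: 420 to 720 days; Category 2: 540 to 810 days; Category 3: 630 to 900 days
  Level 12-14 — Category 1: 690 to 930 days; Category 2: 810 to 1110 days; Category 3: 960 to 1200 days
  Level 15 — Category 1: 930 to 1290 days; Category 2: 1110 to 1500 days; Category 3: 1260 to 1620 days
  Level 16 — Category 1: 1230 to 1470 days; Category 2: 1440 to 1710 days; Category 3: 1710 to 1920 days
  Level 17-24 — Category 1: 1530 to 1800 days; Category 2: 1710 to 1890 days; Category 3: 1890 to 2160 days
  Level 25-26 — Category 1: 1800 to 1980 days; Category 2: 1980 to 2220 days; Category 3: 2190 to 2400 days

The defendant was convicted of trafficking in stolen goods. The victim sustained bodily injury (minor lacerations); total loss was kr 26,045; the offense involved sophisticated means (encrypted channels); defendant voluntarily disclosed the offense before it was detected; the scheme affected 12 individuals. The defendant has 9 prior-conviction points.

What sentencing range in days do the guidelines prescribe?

2190-2400 days

Base offense level for trafficking in stolen goods: 23.
S1 applies: 23 + 3 = 26.
S2 applies (level before this adjustment is 26 ≥ 8, so +6): 26 + 6 = 32.
S3 applies: 32 − 1 = 31.
S4 applies: 31 + 1 = 32.
S5 applies (level before this adjustment is 32 ≥ 7, so +3): 32 + 3 = 35.
Level 35 exceeds the maximum of 26; capped at 26.
Final offense level: 26.
Criminal history: 9 prior points → Category 3 (7+).
Level 26 falls in the 25-26 band.
Grid: Level 25-26 × Category 3 = 2190-2400 days.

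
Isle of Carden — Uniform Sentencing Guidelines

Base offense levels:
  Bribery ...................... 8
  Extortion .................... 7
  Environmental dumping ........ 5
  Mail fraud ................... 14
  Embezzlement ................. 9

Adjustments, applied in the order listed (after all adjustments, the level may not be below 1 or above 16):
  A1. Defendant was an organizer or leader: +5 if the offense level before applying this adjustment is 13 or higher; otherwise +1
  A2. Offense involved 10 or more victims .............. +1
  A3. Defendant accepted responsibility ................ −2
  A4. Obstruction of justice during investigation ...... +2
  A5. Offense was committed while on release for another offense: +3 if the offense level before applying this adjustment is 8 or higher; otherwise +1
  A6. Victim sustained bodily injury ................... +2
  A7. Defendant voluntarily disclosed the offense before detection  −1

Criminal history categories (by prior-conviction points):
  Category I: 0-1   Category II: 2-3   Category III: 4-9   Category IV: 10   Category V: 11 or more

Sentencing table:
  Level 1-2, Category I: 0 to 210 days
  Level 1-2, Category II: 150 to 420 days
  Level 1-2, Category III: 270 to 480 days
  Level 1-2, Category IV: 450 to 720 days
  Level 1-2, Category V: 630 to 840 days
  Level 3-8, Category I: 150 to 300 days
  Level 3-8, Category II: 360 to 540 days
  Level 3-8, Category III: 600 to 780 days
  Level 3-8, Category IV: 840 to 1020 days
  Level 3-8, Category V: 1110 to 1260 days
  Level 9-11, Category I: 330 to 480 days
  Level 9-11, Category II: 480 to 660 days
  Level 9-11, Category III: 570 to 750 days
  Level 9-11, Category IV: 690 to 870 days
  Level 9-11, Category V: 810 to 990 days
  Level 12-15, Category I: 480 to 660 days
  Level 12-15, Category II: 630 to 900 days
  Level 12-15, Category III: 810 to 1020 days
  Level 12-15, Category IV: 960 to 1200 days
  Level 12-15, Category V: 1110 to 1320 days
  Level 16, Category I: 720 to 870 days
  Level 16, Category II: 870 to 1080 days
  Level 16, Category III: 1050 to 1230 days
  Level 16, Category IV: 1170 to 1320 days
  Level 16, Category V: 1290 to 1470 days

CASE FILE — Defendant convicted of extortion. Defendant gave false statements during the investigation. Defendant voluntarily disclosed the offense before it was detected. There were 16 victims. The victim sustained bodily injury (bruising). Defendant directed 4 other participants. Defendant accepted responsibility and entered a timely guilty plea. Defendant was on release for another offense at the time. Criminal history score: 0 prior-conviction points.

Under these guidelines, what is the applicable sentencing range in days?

Base offense level for extortion: 7.
A1 applies (level before this adjustment is 7 < 13, so +1): 7 + 1 = 8.
A2 applies: 8 + 1 = 9.
A3 applies: 9 − 2 = 7.
A4 applies: 7 + 2 = 9.
A5 applies (level before this adjustment is 9 ≥ 8, so +3): 9 + 3 = 12.
A6 applies: 12 + 2 = 14.
A7 applies: 14 − 1 = 13.
Final offense level: 13.
Criminal history: 0 prior points → Category I (0-1).
Level 13 falls in the 12-15 band.
Grid: Level 12-15 × Category I = 480-660 days.

480-660 days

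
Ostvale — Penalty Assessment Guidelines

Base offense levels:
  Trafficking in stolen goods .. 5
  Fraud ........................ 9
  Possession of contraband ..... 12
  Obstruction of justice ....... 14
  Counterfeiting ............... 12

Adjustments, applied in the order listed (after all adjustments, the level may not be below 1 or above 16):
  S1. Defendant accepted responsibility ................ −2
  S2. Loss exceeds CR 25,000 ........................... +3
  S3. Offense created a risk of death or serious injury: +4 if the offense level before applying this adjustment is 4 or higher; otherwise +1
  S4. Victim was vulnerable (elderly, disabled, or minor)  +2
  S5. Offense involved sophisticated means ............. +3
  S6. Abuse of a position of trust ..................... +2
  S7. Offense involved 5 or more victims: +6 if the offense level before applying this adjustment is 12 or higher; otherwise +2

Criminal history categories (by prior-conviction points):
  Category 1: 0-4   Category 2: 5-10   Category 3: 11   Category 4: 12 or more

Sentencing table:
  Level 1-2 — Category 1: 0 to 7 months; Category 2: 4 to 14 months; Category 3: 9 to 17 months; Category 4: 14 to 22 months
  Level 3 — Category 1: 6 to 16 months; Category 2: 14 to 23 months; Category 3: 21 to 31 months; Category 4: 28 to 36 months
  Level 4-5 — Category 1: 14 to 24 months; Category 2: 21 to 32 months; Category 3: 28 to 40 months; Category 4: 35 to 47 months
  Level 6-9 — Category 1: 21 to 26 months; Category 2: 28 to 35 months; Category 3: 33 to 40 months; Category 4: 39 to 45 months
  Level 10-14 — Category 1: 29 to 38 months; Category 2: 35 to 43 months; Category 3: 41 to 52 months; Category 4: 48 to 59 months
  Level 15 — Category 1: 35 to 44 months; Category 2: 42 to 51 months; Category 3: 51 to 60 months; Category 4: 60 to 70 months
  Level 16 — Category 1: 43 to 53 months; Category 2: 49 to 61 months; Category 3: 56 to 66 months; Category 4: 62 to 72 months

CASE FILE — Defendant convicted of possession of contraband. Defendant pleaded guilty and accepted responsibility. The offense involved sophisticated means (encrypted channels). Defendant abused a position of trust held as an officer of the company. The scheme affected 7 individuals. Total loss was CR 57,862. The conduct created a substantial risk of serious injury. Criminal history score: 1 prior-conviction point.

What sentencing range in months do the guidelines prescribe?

43-53 months

Base offense level for possession of contraband: 12.
S1 applies: 12 − 2 = 10.
S2 applies: 10 + 3 = 13.
S3 applies (level before this adjustment is 13 ≥ 4, so +4): 13 + 4 = 17.
S4 does not apply.
S5 applies: 17 + 3 = 20.
S6 applies: 20 + 2 = 22.
S7 applies (level before this adjustment is 22 ≥ 12, so +6): 22 + 6 = 28.
Level 28 exceeds the maximum of 16; capped at 16.
Final offense level: 16.
Criminal history: 1 prior point → Category 1 (0-4).
Level 16 falls in the 16 band.
Grid: Level 16 × Category 1 = 43-53 months.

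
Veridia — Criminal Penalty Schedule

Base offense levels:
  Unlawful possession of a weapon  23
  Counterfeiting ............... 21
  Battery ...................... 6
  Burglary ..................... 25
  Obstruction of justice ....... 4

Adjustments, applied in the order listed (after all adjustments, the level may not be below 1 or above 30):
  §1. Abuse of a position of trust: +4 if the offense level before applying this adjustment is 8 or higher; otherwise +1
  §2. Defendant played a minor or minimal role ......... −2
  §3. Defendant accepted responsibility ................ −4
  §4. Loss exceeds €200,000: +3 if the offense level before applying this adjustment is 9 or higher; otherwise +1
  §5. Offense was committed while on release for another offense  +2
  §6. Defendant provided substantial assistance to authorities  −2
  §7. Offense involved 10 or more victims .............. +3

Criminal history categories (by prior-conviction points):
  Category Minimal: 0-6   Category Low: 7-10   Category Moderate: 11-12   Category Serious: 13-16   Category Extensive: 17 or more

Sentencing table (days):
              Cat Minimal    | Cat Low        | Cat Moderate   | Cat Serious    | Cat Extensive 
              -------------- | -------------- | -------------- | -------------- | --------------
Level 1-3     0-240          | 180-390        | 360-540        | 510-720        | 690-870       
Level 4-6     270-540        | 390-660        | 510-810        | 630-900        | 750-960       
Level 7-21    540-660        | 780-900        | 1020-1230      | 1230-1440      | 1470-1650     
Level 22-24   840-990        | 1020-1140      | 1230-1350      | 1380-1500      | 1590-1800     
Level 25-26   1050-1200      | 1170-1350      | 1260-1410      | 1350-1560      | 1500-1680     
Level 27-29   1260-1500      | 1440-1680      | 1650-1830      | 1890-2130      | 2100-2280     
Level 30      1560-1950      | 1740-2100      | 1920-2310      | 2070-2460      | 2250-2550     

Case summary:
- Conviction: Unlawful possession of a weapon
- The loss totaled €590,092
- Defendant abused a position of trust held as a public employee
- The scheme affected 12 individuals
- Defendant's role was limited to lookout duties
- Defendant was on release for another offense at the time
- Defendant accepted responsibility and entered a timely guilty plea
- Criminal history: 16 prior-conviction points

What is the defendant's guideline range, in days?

1890-2130 days

Base offense level for unlawful possession of a weapon: 23.
§1 applies (level before this adjustment is 23 ≥ 8, so +4): 23 + 4 = 27.
§2 applies: 27 − 2 = 25.
§3 applies: 25 − 4 = 21.
§4 applies (level before this adjustment is 21 ≥ 9, so +3): 21 + 3 = 24.
§5 applies: 24 + 2 = 26.
§7 applies: 26 + 3 = 29.
Final offense level: 29.
Criminal history: 16 prior points → Category Serious (13-16).
Level 29 falls in the 27-29 band.
Grid: Level 27-29 × Category Serious = 1890-2130 days.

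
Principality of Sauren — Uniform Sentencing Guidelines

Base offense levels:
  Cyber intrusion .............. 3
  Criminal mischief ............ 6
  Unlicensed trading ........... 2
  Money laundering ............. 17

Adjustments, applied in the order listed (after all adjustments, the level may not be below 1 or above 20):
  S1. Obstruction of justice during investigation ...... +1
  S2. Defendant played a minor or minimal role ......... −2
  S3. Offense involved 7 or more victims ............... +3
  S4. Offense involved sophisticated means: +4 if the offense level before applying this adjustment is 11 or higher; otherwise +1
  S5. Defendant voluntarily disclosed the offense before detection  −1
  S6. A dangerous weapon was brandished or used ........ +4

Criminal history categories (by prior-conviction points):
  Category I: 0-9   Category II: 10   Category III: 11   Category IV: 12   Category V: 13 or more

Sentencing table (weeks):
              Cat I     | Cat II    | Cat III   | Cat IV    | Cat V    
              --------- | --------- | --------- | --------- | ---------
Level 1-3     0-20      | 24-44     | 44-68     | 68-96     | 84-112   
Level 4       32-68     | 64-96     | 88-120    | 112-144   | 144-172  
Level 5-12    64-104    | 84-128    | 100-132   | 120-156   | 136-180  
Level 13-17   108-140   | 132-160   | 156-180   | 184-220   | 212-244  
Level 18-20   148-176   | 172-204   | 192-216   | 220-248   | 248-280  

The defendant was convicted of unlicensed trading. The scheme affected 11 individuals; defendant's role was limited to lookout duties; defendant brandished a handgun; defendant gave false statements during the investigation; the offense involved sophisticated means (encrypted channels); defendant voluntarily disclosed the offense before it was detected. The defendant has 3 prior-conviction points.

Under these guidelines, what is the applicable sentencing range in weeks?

Base offense level for unlicensed trading: 2.
S1 applies: 2 + 1 = 3.
S2 applies: 3 − 2 = 1.
S3 applies: 1 + 3 = 4.
S4 applies (level before this adjustment is 4 < 11, so +1): 4 + 1 = 5.
S5 applies: 5 − 1 = 4.
S6 applies: 4 + 4 = 8.
Final offense level: 8.
Criminal history: 3 prior points → Category I (0-9).
Level 8 falls in the 5-12 band.
Grid: Level 5-12 × Category I = 64-104 weeks.

64-104 weeks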